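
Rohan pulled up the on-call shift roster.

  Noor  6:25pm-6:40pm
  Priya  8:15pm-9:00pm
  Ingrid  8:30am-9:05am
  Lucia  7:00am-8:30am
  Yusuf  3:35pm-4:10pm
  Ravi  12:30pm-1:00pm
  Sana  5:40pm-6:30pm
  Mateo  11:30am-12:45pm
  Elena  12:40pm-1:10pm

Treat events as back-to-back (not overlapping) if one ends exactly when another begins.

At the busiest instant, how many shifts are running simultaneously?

3

Sort all start/end points and keep a running count:
7:00am start Lucia → 1
8:30am end Lucia → 0
8:30am start Ingrid → 1
9:05am end Ingrid → 0
11:30am start Mateo → 1
12:30pm start Ravi → 2
12:40pm start Elena → 3
12:45pm end Mateo → 2
1:00pm end Ravi → 1
1:10pm end Elena → 0
3:35pm start Yusuf → 1
4:10pm end Yusuf → 0
5:40pm start Sana → 1
6:25pm start Noor → 2
6:30pm end Sana → 1
6:40pm end Noor → 0
8:15pm start Priya → 1
9:00pm end Priya → 0
Peak is 3, at 12:40pm (Elena, Mateo, Ravi).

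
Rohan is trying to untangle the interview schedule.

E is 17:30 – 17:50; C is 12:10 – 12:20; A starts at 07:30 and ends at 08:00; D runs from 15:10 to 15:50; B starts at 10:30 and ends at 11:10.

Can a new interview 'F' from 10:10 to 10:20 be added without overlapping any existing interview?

Yes — the slot is free

A: ends 08:00 at or before F starts 10:10 → clear.
B: starts 10:30 at or after F ends 10:20 → clear.
C: starts 12:10 at or after F ends 10:20 → clear.
D: starts 15:10 at or after F ends 10:20 → clear.
E: starts 17:30 at or after F ends 10:20 → clear.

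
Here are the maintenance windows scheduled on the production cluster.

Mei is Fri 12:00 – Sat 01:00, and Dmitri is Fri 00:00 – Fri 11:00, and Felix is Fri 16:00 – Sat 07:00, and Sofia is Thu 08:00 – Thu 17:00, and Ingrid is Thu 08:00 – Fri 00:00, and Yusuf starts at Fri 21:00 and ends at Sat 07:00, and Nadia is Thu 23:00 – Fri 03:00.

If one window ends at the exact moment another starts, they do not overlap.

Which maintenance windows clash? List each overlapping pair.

Sorted by start: Sofia, Ingrid, Nadia, Dmitri, Mei, Felix, Yusuf.
Ingrid starts before Sofia ends → Sofia and Ingrid overlap.
Nadia starts after Sofia ends, so nothing later overlaps Sofia either.
Nadia starts before Ingrid ends → Ingrid and Nadia overlap.
Dmitri starts exactly when Ingrid ends (back-to-back, no overlap), so nothing later overlaps Ingrid either.
Dmitri starts before Nadia ends → Nadia and Dmitri overlap.
Mei starts after Nadia ends, so nothing later overlaps Nadia either.
Mei starts after Dmitri ends, so nothing later overlaps Dmitri either.
Felix starts before Mei ends → Mei and Felix overlap.
Yusuf starts before Mei ends → Mei and Yusuf overlap.
Yusuf starts before Felix ends → Felix and Yusuf overlap.

Dmitri & Nadia, Felix & Mei, Felix & Yusuf, Ingrid & Nadia, Ingrid & Sofia, Mei & Yusuf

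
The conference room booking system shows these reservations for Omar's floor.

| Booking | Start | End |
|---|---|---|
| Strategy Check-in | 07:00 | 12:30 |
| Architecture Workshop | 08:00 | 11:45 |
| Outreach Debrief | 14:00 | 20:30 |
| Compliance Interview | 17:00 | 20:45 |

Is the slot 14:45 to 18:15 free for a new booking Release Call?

Strategy Check-in: ends 12:30 at or before Release Call starts 14:45 → clear.
Architecture Workshop: ends 11:45 at or before Release Call starts 14:45 → clear.
Outreach Debrief: starts 14:00 before Release Call ends 18:15, and ends 20:30 after Release Call starts 14:45 → overlap.
Compliance Interview: starts 17:00 before Release Call ends 18:15, and ends 20:45 after Release Call starts 14:45 → overlap.
Release Call overlaps Outreach Debrief, Compliance Interview.

No — it overlaps Compliance Interview, Outreach Debrief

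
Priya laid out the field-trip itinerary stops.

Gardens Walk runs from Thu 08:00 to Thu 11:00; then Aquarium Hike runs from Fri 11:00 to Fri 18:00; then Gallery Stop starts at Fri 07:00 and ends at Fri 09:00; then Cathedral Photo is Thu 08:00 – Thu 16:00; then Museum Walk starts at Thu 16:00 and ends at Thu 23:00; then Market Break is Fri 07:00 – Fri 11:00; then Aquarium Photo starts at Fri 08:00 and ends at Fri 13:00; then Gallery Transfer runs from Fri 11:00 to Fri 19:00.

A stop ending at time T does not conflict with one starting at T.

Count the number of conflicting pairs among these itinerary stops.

7

Sorted by start: Gardens Walk, Cathedral Photo, Museum Walk, Market Break, Gallery Stop, Aquarium Photo, Gallery Transfer, Aquarium Hike.
Cathedral Photo starts before Gardens Walk ends → Gardens Walk and Cathedral Photo overlap.
Museum Walk starts after Gardens Walk ends; Gardens Walk is clear from here.
Museum Walk starts exactly when Cathedral Photo ends (back-to-back, no overlap); Cathedral Photo is clear from here.
Market Break starts after Museum Walk ends; Museum Walk is clear from here.
Gallery Stop starts before Market Break ends → Market Break and Gallery Stop overlap.
Aquarium Photo starts before Market Break ends → Market Break and Aquarium Photo overlap.
Gallery Transfer starts exactly when Market Break ends (back-to-back, no overlap); Market Break is clear from here.
Aquarium Photo starts before Gallery Stop ends → Gallery Stop and Aquarium Photo overlap.
Gallery Transfer starts after Gallery Stop ends; Gallery Stop is clear from here.
Gallery Transfer starts before Aquarium Photo ends → Aquarium Photo and Gallery Transfer overlap.
Aquarium Hike starts before Aquarium Photo ends → Aquarium Photo and Aquarium Hike overlap.
Aquarium Hike starts before Gallery Transfer ends → Gallery Transfer and Aquarium Hike overlap.
Overlapping pairs: Aquarium Hike & Aquarium Photo, Aquarium Hike & Gallery Transfer, Aquarium Photo & Gallery Stop, Aquarium Photo & Gallery Transfer, Aquarium Photo & Market Break, Cathedral Photo & Gardens Walk, Gallery Stop & Market Break — 7 in total.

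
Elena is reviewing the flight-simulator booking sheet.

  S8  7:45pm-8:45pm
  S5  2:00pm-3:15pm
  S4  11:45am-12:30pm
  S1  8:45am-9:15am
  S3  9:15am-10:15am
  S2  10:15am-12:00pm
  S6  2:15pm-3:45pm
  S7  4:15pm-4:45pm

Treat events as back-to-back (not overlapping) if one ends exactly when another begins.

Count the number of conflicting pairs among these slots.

Sorted by start: S1, S3, S2, S4, S5, S6, S7, S8.
S3 starts exactly when S1 ends (back-to-back, no overlap) — done with S1.
S2 starts exactly when S3 ends (back-to-back, no overlap) — done with S3.
S4 starts before S2 ends → S2 and S4 overlap.
S5 starts after S2 ends — done with S2.
S5 starts after S4 ends — done with S4.
S6 starts before S5 ends → S5 and S6 overlap.
S7 starts after S5 ends — done with S5.
S7 starts after S6 ends — done with S6.
S8 starts after S7 ends.
Overlapping pairs: S2 & S4, S5 & S6 — 2 in total.

2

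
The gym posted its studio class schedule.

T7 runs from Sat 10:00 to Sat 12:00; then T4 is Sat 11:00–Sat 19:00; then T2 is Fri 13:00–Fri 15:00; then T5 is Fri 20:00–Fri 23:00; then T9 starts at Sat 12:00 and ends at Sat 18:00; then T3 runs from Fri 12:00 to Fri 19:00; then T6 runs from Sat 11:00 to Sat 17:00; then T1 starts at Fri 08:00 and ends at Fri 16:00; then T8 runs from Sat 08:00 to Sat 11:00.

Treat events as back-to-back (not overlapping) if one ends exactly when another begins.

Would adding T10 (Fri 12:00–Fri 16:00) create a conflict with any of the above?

Yes — it overlaps T1, T2, T3

T1: starts Fri 08:00 before T10 ends Fri 16:00, and ends Fri 16:00 after T10 starts Fri 12:00 → overlap.
T3: starts Fri 12:00 before T10 ends Fri 16:00, and ends Fri 19:00 after T10 starts Fri 12:00 → overlap.
T2: starts Fri 13:00 before T10 ends Fri 16:00, and ends Fri 15:00 after T10 starts Fri 12:00 → overlap.
T5: starts Fri 20:00 at or after T10 ends Fri 16:00 → clear.
T8: starts Sat 08:00 at or after T10 ends Fri 16:00 → clear.
T7: starts Sat 10:00 at or after T10 ends Fri 16:00 → clear.
T4: starts Sat 11:00 at or after T10 ends Fri 16:00 → clear.
T6: starts Sat 11:00 at or after T10 ends Fri 16:00 → clear.
T9: starts Sat 12:00 at or after T10 ends Fri 16:00 → clear.
T10 overlaps T1, T2, T3.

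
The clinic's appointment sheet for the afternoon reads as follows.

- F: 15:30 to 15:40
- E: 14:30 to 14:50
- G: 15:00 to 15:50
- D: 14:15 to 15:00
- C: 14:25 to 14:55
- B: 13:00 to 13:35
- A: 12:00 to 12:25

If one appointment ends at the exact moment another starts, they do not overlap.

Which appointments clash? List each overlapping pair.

C & D, C & E, D & E, F & G

Sorted by start: A, B, D, C, E, G, F.
B starts after A ends; A is clear from here.
D starts after B ends; B is clear from here.
C starts before D ends → D and C overlap.
E starts before D ends → D and E overlap.
G starts exactly when D ends (back-to-back, no overlap); D is clear from here.
E starts before C ends → C and E overlap.
G starts after C ends; C is clear from here.
G starts after E ends; E is clear from here.
F starts before G ends → G and F overlap.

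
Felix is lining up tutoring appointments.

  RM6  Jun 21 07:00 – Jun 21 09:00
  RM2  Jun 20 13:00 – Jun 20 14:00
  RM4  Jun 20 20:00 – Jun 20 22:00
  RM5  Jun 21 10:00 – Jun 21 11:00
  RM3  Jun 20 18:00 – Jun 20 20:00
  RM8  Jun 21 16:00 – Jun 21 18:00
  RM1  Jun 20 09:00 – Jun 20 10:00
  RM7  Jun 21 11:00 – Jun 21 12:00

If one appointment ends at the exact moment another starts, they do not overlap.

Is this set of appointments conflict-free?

Two intervals overlap when each starts before the other ends.
Sorted by start: RM1, RM2, RM3, RM4, RM6, RM5, RM7, RM8.
RM2 starts after RM1 ends; RM1 is clear from here.
RM3 starts after RM2 ends; RM2 is clear from here.
RM4 starts exactly when RM3 ends (back-to-back, no overlap); RM3 is clear from here.
RM6 starts after RM4 ends; RM4 is clear from here.
RM5 starts after RM6 ends; RM6 is clear from here.
RM7 starts exactly when RM5 ends (back-to-back, no overlap); RM5 is clear from here.
RM8 starts after RM7 ends.
Every pair is clear; the schedule has no overlaps.

Yes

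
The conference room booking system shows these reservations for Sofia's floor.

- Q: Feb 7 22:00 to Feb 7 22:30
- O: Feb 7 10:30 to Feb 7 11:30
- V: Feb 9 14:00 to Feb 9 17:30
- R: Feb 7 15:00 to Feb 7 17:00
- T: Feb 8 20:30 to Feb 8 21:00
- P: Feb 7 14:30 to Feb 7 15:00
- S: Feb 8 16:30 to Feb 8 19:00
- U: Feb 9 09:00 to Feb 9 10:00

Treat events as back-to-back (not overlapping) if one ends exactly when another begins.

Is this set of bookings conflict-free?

Yes

Sorted by start: O, P, R, Q, S, T, U, V.
P starts after O ends; O is clear from here.
R starts exactly when P ends (back-to-back, no overlap); P is clear from here.
Q starts after R ends; R is clear from here.
S starts after Q ends; Q is clear from here.
T starts after S ends; S is clear from here.
U starts after T ends; T is clear from here.
V starts after U ends.
Every pair is clear; the schedule has no overlaps.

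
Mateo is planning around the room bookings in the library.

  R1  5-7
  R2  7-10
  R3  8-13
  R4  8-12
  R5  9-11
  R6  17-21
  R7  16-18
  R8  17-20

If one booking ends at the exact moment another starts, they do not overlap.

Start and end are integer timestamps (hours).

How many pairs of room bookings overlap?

9

Sorted by start: R1, R2, R3, R4, R5, R7, R6, R8.
R2 starts exactly when R1 ends (back-to-back, no overlap), so nothing later overlaps R1 either.
R3 starts before R2 ends → R2 and R3 overlap.
R4 starts before R2 ends → R2 and R4 overlap.
R5 starts before R2 ends → R2 and R5 overlap.
R7 starts after R2 ends, so nothing later overlaps R2 either.
R4 starts before R3 ends → R3 and R4 overlap.
R5 starts before R3 ends → R3 and R5 overlap.
R7 starts after R3 ends, so nothing later overlaps R3 either.
R5 starts before R4 ends → R4 and R5 overlap.
R7 starts after R4 ends, so nothing later overlaps R4 either.
R7 starts after R5 ends, so nothing later overlaps R5 either.
R6 starts before R7 ends → R7 and R6 overlap.
R8 starts before R7 ends → R7 and R8 overlap.
R8 starts before R6 ends → R6 and R8 overlap.
Overlapping pairs: R2 & R3, R2 & R4, R2 & R5, R3 & R4, R3 & R5, R4 & R5, R6 & R7, R6 & R8, R7 & R8 — 9 in total.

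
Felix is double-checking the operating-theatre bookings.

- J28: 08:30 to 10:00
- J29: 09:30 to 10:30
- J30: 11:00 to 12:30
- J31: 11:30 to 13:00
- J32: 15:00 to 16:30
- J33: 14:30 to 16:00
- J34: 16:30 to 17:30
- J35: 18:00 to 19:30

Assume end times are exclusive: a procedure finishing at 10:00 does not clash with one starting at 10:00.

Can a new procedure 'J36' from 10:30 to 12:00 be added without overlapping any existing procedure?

J28: ends 10:00 at or before J36 starts 10:30 → clear.
J29: ends 10:30 at or before J36 starts 10:30 → clear.
J30: starts 11:00 before J36 ends 12:00, and ends 12:30 after J36 starts 10:30 → overlap.
J31: starts 11:30 before J36 ends 12:00, and ends 13:00 after J36 starts 10:30 → overlap.
J33: starts 14:30 at or after J36 ends 12:00 → clear.
J32: starts 15:00 at or after J36 ends 12:00 → clear.
J34: starts 16:30 at or after J36 ends 12:00 → clear.
J35: starts 18:00 at or after J36 ends 12:00 → clear.
J36 overlaps J30, J31.

No — it overlaps J30, J31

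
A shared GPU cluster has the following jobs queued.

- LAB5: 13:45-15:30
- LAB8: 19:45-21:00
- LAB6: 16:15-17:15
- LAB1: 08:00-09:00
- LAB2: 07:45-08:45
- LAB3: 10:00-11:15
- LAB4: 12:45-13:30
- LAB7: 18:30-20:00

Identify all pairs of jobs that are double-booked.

Sorted by start: LAB2, LAB1, LAB3, LAB4, LAB5, LAB6, LAB7, LAB8.
LAB1 starts before LAB2 ends → LAB2 and LAB1 overlap.
LAB3 starts after LAB2 ends; LAB2 is clear from here.
LAB3 starts after LAB1 ends; LAB1 is clear from here.
LAB4 starts after LAB3 ends; LAB3 is clear from here.
LAB5 starts after LAB4 ends; LAB4 is clear from here.
LAB6 starts after LAB5 ends; LAB5 is clear from here.
LAB7 starts after LAB6 ends; LAB6 is clear from here.
LAB8 starts before LAB7 ends → LAB7 and LAB8 overlap.

LAB1 & LAB2, LAB7 & LAB8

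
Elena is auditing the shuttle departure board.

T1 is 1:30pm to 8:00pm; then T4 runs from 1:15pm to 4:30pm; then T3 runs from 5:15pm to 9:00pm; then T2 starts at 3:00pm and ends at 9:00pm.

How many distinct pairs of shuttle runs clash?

5

Sorted by start: T4, T1, T2, T3.
T1 starts before T4 ends → T4 and T1 overlap.
T2 starts before T4 ends → T4 and T2 overlap.
T3 starts after T4 ends.
T2 starts before T1 ends → T1 and T2 overlap.
T3 starts before T1 ends → T1 and T3 overlap.
T3 starts before T2 ends → T2 and T3 overlap.
Overlapping pairs: T1 & T2, T1 & T3, T1 & T4, T2 & T3, T2 & T4 — 5 in total.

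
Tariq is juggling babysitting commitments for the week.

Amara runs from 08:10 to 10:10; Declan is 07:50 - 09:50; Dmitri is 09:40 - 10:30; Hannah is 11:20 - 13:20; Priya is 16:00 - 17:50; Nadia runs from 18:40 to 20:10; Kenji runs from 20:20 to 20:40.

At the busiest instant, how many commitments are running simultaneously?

3

Walk through starts and ends in time order (an end at T is processed before a start at T):
07:50 start Declan → 1
08:10 start Amara → 2
09:40 start Dmitri → 3
09:50 end Declan → 2
10:10 end Amara → 1
10:30 end Dmitri → 0
11:20 start Hannah → 1
13:20 end Hannah → 0
16:00 start Priya → 1
17:50 end Priya → 0
18:40 start Nadia → 1
20:10 end Nadia → 0
20:20 start Kenji → 1
20:40 end Kenji → 0
Peak is 3, at 09:40 (Amara, Declan, Dmitri).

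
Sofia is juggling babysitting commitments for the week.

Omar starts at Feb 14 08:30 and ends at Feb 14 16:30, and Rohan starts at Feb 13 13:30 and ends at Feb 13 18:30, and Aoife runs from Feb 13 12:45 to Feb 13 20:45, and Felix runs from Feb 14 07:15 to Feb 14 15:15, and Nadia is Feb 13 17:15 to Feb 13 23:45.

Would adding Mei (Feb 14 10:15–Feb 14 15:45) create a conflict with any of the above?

Aoife: ends Feb 13 20:45 at or before Mei starts Feb 14 10:15 → clear.
Rohan: ends Feb 13 18:30 at or before Mei starts Feb 14 10:15 → clear.
Nadia: ends Feb 13 23:45 at or before Mei starts Feb 14 10:15 → clear.
Felix: starts Feb 14 07:15 before Mei ends Feb 14 15:45, and ends Feb 14 15:15 after Mei starts Feb 14 10:15 → overlap.
Omar: starts Feb 14 08:30 before Mei ends Feb 14 15:45, and ends Feb 14 16:30 after Mei starts Feb 14 10:15 → overlap.
Mei overlaps Felix, Omar.

Yes — it overlaps Felix, Omar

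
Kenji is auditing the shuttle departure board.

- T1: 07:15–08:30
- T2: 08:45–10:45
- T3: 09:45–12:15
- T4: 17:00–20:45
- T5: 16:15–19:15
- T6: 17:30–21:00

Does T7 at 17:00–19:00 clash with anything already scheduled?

T1: ends 08:30 at or before T7 starts 17:00 → clear.
T2: ends 10:45 at or before T7 starts 17:00 → clear.
T3: ends 12:15 at or before T7 starts 17:00 → clear.
T5: starts 16:15 before T7 ends 19:00, and ends 19:15 after T7 starts 17:00 → overlap.
T4: starts 17:00 before T7 ends 19:00, and ends 20:45 after T7 starts 17:00 → overlap.
T6: starts 17:30 before T7 ends 19:00, and ends 21:00 after T7 starts 17:00 → overlap.
T7 overlaps T4, T5, T6.

Yes — it overlaps T4, T5, T6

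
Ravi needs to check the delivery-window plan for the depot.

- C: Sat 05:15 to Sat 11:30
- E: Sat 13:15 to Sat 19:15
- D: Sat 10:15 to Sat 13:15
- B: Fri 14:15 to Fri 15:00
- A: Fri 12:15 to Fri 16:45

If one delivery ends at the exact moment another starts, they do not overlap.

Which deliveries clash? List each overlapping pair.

Two intervals overlap when each starts before the other ends.
Sorted by start: A, B, C, D, E.
B starts before A ends → A and B overlap.
C starts after A ends; A is clear from here.
C starts after B ends; B is clear from here.
D starts before C ends → C and D overlap.
E starts after C ends.
E starts exactly when D ends (back-to-back, no overlap).

A & B, C & D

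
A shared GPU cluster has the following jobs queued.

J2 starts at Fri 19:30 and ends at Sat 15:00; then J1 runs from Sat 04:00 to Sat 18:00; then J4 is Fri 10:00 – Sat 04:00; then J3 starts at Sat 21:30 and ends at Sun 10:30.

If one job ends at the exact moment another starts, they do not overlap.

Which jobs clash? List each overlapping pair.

Sorted by start: J4, J2, J1, J3.
J2 starts before J4 ends → J4 and J2 overlap.
J1 starts exactly when J4 ends (back-to-back, no overlap) — done with J4.
J1 starts before J2 ends → J2 and J1 overlap.
J3 starts after J2 ends.
J3 starts after J1 ends.

J1 & J2, J2 & J4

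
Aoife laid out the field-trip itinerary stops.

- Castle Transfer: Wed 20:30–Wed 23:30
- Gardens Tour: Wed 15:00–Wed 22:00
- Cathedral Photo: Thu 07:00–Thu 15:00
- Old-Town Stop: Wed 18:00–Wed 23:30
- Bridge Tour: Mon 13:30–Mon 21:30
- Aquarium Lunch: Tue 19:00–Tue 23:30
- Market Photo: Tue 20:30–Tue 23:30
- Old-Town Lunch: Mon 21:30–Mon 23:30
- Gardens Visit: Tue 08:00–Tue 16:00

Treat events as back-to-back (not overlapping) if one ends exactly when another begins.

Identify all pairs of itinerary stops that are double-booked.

Aquarium Lunch & Market Photo, Castle Transfer & Gardens Tour, Castle Transfer & Old-Town Stop, Gardens Tour & Old-Town Stop

Sorted by start: Bridge Tour, Old-Town Lunch, Gardens Visit, Aquarium Lunch, Market Photo, Gardens Tour, Old-Town Stop, Castle Transfer, Cathedral Photo.
Old-Town Lunch starts exactly when Bridge Tour ends (back-to-back, no overlap); Bridge Tour is clear from here.
Gardens Visit starts after Old-Town Lunch ends; Old-Town Lunch is clear from here.
Aquarium Lunch starts after Gardens Visit ends; Gardens Visit is clear from here.
Market Photo starts before Aquarium Lunch ends → Aquarium Lunch and Market Photo overlap.
Gardens Tour starts after Aquarium Lunch ends; Aquarium Lunch is clear from here.
Gardens Tour starts after Market Photo ends; Market Photo is clear from here.
Old-Town Stop starts before Gardens Tour ends → Gardens Tour and Old-Town Stop overlap.
Castle Transfer starts before Gardens Tour ends → Gardens Tour and Castle Transfer overlap.
Cathedral Photo starts after Gardens Tour ends.
Castle Transfer starts before Old-Town Stop ends → Old-Town Stop and Castle Transfer overlap.
Cathedral Photo starts after Old-Town Stop ends.
Cathedral Photo starts after Castle Transfer ends.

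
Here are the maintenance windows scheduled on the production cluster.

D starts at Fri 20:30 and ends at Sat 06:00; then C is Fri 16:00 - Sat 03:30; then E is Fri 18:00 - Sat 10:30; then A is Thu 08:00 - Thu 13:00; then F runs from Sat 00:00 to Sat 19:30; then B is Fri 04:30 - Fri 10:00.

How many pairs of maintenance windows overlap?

6

Sorted by start: A, B, C, E, D, F.
B starts after A ends; A is clear from here.
C starts after B ends; B is clear from here.
E starts before C ends → C and E overlap.
D starts before C ends → C and D overlap.
F starts before C ends → C and F overlap.
D starts before E ends → E and D overlap.
F starts before E ends → E and F overlap.
F starts before D ends → D and F overlap.
Overlapping pairs: C & D, C & E, C & F, D & E, D & F, E & F — 6 in total.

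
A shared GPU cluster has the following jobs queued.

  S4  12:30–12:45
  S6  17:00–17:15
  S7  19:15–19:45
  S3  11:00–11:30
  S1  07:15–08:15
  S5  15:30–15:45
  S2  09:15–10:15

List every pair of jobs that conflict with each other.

no conflicts

Check each pair: they overlap iff neither finishes before the other starts.
Sorted by start: S1, S2, S3, S4, S5, S6, S7.
S2 starts after S1 ends — done with S1.
S3 starts after S2 ends — done with S2.
S4 starts after S3 ends — done with S3.
S5 starts after S4 ends — done with S4.
S6 starts after S5 ends — done with S5.
S7 starts after S6 ends.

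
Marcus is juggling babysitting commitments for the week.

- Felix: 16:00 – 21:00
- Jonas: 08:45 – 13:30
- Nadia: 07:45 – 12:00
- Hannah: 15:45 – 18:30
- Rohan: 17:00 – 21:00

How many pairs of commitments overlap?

4

Sorted by start: Nadia, Jonas, Hannah, Felix, Rohan.
Jonas starts before Nadia ends → Nadia and Jonas overlap.
Hannah starts after Nadia ends — done with Nadia.
Hannah starts after Jonas ends — done with Jonas.
Felix starts before Hannah ends → Hannah and Felix overlap.
Rohan starts before Hannah ends → Hannah and Rohan overlap.
Rohan starts before Felix ends → Felix and Rohan overlap.
Overlapping pairs: Felix & Hannah, Felix & Rohan, Hannah & Rohan, Jonas & Nadia — 4 in total.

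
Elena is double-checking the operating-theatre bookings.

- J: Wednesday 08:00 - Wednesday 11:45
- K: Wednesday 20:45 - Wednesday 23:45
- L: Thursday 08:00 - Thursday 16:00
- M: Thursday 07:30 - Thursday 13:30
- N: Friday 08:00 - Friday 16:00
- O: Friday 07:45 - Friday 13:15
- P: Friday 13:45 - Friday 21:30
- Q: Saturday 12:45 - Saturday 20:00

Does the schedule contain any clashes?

Yes

Two intervals overlap when each starts before the other ends.
Sorted by start: J, K, M, L, O, N, P, Q.
K starts after J ends; J is clear from here.
M starts after K ends; K is clear from here.
L starts before M ends → M and L overlap.
That's a conflict, so the schedule is not conflict-free.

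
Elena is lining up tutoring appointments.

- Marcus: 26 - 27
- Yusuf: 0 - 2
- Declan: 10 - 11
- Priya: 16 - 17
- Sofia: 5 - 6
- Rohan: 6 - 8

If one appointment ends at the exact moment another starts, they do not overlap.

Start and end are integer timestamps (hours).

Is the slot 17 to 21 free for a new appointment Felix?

Yes — the slot is free

Yusuf: ends 2 at or before Felix starts 17 → clear.
Sofia: ends 6 at or before Felix starts 17 → clear.
Rohan: ends 8 at or before Felix starts 17 → clear.
Declan: ends 11 at or before Felix starts 17 → clear.
Priya: ends 17 at or before Felix starts 17 → clear.
Marcus: starts 26 at or after Felix ends 21 → clear.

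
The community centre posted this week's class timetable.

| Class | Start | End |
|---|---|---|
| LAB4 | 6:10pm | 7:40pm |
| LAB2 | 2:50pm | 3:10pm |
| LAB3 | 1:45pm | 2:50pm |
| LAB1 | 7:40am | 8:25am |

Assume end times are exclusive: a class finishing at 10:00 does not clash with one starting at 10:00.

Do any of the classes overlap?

No

Check each pair: they overlap iff neither finishes before the other starts.
Sorted by start: LAB1, LAB3, LAB2, LAB4.
LAB3 starts after LAB1 ends, so nothing later overlaps LAB1 either.
LAB2 starts exactly when LAB3 ends (back-to-back, no overlap), so nothing later overlaps LAB3 either.
LAB4 starts after LAB2 ends.
Every pair is clear; the schedule has no overlaps.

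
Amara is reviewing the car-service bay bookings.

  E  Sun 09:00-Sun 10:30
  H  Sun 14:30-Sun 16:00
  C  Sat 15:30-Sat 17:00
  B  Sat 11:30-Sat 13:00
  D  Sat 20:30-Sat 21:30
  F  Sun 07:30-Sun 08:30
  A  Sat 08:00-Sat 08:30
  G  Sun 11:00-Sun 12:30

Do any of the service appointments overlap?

Sorted by start: A, B, C, D, F, E, G, H.
B starts after A ends; A is clear from here.
C starts after B ends; B is clear from here.
D starts after C ends; C is clear from here.
F starts after D ends; D is clear from here.
E starts after F ends; F is clear from here.
G starts after E ends; E is clear from here.
H starts after G ends.
Every pair is clear; the schedule has no overlaps.

No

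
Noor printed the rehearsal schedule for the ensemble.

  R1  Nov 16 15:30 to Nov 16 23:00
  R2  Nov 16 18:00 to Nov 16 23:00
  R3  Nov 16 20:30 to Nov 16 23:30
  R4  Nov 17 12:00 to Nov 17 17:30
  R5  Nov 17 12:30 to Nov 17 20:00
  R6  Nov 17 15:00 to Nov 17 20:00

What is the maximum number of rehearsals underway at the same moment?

Walk through starts and ends in time order (an end at T is processed before a start at T):
Nov 16 15:30 start R1 → 1
Nov 16 18:00 start R2 → 2
Nov 16 20:30 start R3 → 3
Nov 16 23:00 end R1 → 2
Nov 16 23:00 end R2 → 1
Nov 16 23:30 end R3 → 0
Nov 17 12:00 start R4 → 1
Nov 17 12:30 start R5 → 2
Nov 17 15:00 start R6 → 3
Nov 17 17:30 end R4 → 2
Nov 17 20:00 end R5 → 1
Nov 17 20:00 end R6 → 0
Peak is 3, at Nov 16 20:30 (R1, R2, R3).

3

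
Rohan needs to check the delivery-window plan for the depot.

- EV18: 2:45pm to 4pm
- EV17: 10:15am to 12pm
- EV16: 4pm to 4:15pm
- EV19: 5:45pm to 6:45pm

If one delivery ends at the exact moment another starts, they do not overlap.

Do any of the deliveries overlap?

No

Sorted by start: EV17, EV18, EV16, EV19.
EV18 starts after EV17 ends, so nothing later overlaps EV17 either.
EV16 starts exactly when EV18 ends (back-to-back, no overlap), so nothing later overlaps EV18 either.
EV19 starts after EV16 ends.
Every pair is clear; the schedule has no overlaps.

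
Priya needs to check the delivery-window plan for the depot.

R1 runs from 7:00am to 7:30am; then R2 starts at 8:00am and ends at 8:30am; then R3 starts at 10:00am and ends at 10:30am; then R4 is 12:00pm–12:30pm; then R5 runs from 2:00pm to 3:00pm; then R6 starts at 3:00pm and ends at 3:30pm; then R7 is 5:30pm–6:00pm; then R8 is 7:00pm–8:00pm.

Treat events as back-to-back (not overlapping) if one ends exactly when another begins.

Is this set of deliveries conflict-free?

Two intervals overlap when each starts before the other ends.
Sorted by start: R1, R2, R3, R4, R5, R6, R7, R8.
R2 starts after R1 ends; R1 is clear from here.
R3 starts after R2 ends; R2 is clear from here.
R4 starts after R3 ends; R3 is clear from here.
R5 starts after R4 ends; R4 is clear from here.
R6 starts exactly when R5 ends (back-to-back, no overlap); R5 is clear from here.
R7 starts after R6 ends; R6 is clear from here.
R8 starts after R7 ends.
Every pair is clear; the schedule has no overlaps.

Yes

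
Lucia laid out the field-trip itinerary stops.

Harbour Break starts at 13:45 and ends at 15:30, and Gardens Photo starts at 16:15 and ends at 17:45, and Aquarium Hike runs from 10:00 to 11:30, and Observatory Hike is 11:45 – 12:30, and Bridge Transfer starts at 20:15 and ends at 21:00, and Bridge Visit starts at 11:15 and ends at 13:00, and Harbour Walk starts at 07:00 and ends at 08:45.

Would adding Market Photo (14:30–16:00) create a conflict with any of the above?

Yes — it overlaps Harbour Break

Harbour Walk: ends 08:45 at or before Market Photo starts 14:30 → clear.
Aquarium Hike: ends 11:30 at or before Market Photo starts 14:30 → clear.
Bridge Visit: ends 13:00 at or before Market Photo starts 14:30 → clear.
Observatory Hike: ends 12:30 at or before Market Photo starts 14:30 → clear.
Harbour Break: starts 13:45 before Market Photo ends 16:00, and ends 15:30 after Market Photo starts 14:30 → overlap.
Gardens Photo: starts 16:15 at or after Market Photo ends 16:00 → clear.
Bridge Transfer: starts 20:15 at or after Market Photo ends 16:00 → clear.
Market Photo overlaps Harbour Break.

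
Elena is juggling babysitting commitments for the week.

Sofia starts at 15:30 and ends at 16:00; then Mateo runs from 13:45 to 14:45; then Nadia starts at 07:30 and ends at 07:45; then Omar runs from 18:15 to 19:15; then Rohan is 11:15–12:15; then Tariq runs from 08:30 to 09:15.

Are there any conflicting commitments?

No

Sorted by start: Nadia, Tariq, Rohan, Mateo, Sofia, Omar.
Tariq starts after Nadia ends — done with Nadia.
Rohan starts after Tariq ends — done with Tariq.
Mateo starts after Rohan ends — done with Rohan.
Sofia starts after Mateo ends — done with Mateo.
Omar starts after Sofia ends.
Every pair is clear; the schedule has no overlaps.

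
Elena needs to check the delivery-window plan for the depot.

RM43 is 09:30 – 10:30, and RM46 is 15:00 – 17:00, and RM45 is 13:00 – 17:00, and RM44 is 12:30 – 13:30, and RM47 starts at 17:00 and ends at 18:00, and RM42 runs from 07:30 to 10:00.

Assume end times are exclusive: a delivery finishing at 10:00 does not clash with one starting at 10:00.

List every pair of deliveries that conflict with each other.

RM42 & RM43, RM44 & RM45, RM45 & RM46

Sorted by start: RM42, RM43, RM44, RM45, RM46, RM47.
RM43 starts before RM42 ends → RM42 and RM43 overlap.
RM44 starts after RM42 ends; RM42 is clear from here.
RM44 starts after RM43 ends; RM43 is clear from here.
RM45 starts before RM44 ends → RM44 and RM45 overlap.
RM46 starts after RM44 ends; RM44 is clear from here.
RM46 starts before RM45 ends → RM45 and RM46 overlap.
RM47 starts exactly when RM45 ends (back-to-back, no overlap).
RM47 starts exactly when RM46 ends (back-to-back, no overlap).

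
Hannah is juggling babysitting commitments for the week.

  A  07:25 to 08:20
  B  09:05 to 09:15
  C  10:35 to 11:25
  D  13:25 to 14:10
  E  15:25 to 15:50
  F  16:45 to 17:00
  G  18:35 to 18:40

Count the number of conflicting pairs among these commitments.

0

Two intervals overlap when each starts before the other ends.
Sorted by start: A, B, C, D, E, F, G.
B starts after A ends, so nothing later overlaps A either.
C starts after B ends, so nothing later overlaps B either.
D starts after C ends, so nothing later overlaps C either.
E starts after D ends, so nothing later overlaps D either.
F starts after E ends, so nothing later overlaps E either.
G starts after F ends.
No pair overlaps.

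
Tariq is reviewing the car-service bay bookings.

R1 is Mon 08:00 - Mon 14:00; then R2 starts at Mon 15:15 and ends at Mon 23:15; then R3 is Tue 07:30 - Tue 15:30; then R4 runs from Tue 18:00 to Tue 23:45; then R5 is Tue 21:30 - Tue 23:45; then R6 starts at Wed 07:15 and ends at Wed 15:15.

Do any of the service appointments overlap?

Check each pair: they overlap iff neither finishes before the other starts.
Sorted by start: R1, R2, R3, R4, R5, R6.
R2 starts after R1 ends; R1 is clear from here.
R3 starts after R2 ends; R2 is clear from here.
R4 starts after R3 ends; R3 is clear from here.
R5 starts before R4 ends → R4 and R5 overlap.
That's a conflict, so the schedule is not conflict-free.

Yes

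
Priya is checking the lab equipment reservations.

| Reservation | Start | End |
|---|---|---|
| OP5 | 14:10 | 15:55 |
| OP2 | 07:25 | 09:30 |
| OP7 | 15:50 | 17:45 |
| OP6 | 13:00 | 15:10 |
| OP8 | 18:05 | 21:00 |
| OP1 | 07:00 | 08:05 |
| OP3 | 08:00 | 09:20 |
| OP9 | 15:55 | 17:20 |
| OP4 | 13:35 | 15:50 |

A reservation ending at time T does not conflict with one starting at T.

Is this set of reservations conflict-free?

Two intervals overlap when each starts before the other ends.
Sorted by start: OP1, OP2, OP3, OP6, OP4, OP5, OP7, OP9, OP8.
OP2 starts before OP1 ends → OP1 and OP2 overlap.
That's a conflict, so the schedule is not conflict-free.

No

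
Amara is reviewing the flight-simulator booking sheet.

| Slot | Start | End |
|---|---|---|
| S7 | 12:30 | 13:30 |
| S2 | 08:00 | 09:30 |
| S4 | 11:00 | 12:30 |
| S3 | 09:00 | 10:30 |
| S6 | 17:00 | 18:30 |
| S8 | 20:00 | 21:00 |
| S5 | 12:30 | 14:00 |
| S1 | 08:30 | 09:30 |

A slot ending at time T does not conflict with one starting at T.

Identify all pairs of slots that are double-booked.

S1 & S2, S1 & S3, S2 & S3, S5 & S7

Sorted by start: S2, S1, S3, S4, S5, S7, S6, S8.
S1 starts before S2 ends → S2 and S1 overlap.
S3 starts before S2 ends → S2 and S3 overlap.
S4 starts after S2 ends, so S2 has no further overlaps.
S3 starts before S1 ends → S1 and S3 overlap.
S4 starts after S1 ends, so S1 has no further overlaps.
S4 starts after S3 ends, so S3 has no further overlaps.
S5 starts exactly when S4 ends (back-to-back, no overlap), so S4 has no further overlaps.
S7 starts before S5 ends → S5 and S7 overlap.
S6 starts after S5 ends, so S5 has no further overlaps.
S6 starts after S7 ends, so S7 has no further overlaps.
S8 starts after S6 ends.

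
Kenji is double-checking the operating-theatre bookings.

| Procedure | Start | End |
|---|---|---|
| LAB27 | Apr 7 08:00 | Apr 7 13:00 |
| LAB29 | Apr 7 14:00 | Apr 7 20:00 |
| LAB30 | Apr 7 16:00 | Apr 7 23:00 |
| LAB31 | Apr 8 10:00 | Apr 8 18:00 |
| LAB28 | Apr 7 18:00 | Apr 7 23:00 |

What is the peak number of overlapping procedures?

Walk through starts and ends in time order (an end at T is processed before a start at T):
Apr 7 08:00 start LAB27 → 1
Apr 7 13:00 end LAB27 → 0
Apr 7 14:00 start LAB29 → 1
Apr 7 16:00 start LAB30 → 2
Apr 7 18:00 start LAB28 → 3
Apr 7 20:00 end LAB29 → 2
Apr 7 23:00 end LAB28 → 1
Apr 7 23:00 end LAB30 → 0
Apr 8 10:00 start LAB31 → 1
Apr 8 18:00 end LAB31 → 0
Peak is 3, at Apr 7 18:00 (LAB28, LAB29, LAB30).

3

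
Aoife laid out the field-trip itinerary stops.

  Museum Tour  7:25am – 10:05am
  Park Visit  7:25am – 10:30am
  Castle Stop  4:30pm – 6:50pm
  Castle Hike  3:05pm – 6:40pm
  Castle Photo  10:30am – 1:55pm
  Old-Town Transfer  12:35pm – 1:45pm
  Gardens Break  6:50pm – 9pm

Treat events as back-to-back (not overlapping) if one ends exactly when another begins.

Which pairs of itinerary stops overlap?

Castle Hike & Castle Stop, Castle Photo & Old-Town Transfer, Museum Tour & Park Visit

Sorted by start: Park Visit, Museum Tour, Castle Photo, Old-Town Transfer, Castle Hike, Castle Stop, Gardens Break.
Museum Tour starts before Park Visit ends → Park Visit and Museum Tour overlap.
Castle Photo starts exactly when Park Visit ends (back-to-back, no overlap); Park Visit is clear from here.
Castle Photo starts after Museum Tour ends; Museum Tour is clear from here.
Old-Town Transfer starts before Castle Photo ends → Castle Photo and Old-Town Transfer overlap.
Castle Hike starts after Castle Photo ends; Castle Photo is clear from here.
Castle Hike starts after Old-Town Transfer ends; Old-Town Transfer is clear from here.
Castle Stop starts before Castle Hike ends → Castle Hike and Castle Stop overlap.
Gardens Break starts after Castle Hike ends.
Gardens Break starts exactly when Castle Stop ends (back-to-back, no overlap).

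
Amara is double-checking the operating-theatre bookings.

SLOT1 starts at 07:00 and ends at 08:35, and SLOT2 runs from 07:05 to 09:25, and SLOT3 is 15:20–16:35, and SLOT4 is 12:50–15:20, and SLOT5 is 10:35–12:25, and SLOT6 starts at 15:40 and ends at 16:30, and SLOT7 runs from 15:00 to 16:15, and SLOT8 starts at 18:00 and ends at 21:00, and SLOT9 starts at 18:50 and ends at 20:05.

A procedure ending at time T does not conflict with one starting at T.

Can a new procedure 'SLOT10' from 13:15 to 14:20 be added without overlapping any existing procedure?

SLOT1: ends 08:35 at or before SLOT10 starts 13:15 → clear.
SLOT2: ends 09:25 at or before SLOT10 starts 13:15 → clear.
SLOT5: ends 12:25 at or before SLOT10 starts 13:15 → clear.
SLOT4: starts 12:50 before SLOT10 ends 14:20, and ends 15:20 after SLOT10 starts 13:15 → overlap.
SLOT7: starts 15:00 at or after SLOT10 ends 14:20 → clear.
SLOT3: starts 15:20 at or after SLOT10 ends 14:20 → clear.
SLOT6: starts 15:40 at or after SLOT10 ends 14:20 → clear.
SLOT8: starts 18:00 at or after SLOT10 ends 14:20 → clear.
SLOT9: starts 18:50 at or after SLOT10 ends 14:20 → clear.
SLOT10 overlaps SLOT4.

No — it overlaps SLOT4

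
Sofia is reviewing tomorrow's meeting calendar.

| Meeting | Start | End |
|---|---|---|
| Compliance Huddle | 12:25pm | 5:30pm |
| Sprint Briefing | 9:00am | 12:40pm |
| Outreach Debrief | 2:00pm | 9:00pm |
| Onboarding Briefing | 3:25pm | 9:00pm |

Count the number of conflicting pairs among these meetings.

4

Sorted by start: Sprint Briefing, Compliance Huddle, Outreach Debrief, Onboarding Briefing.
Compliance Huddle starts before Sprint Briefing ends → Sprint Briefing and Compliance Huddle overlap.
Outreach Debrief starts after Sprint Briefing ends, so Sprint Briefing has no further overlaps.
Outreach Debrief starts before Compliance Huddle ends → Compliance Huddle and Outreach Debrief overlap.
Onboarding Briefing starts before Compliance Huddle ends → Compliance Huddle and Onboarding Briefing overlap.
Onboarding Briefing starts before Outreach Debrief ends → Outreach Debrief and Onboarding Briefing overlap.
Overlapping pairs: Compliance Huddle & Onboarding Briefing, Compliance Huddle & Outreach Debrief, Compliance Huddle & Sprint Briefing, Onboarding Briefing & Outreach Debrief — 4 in total.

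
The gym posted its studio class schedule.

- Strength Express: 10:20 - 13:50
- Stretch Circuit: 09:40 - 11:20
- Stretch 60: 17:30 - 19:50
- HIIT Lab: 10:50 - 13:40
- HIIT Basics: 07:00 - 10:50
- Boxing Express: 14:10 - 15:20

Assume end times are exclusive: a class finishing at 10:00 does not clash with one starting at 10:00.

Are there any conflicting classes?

Yes

Two intervals overlap when each starts before the other ends.
Sorted by start: HIIT Basics, Stretch Circuit, Strength Express, HIIT Lab, Boxing Express, Stretch 60.
Stretch Circuit starts before HIIT Basics ends → HIIT Basics and Stretch Circuit overlap.
That's a conflict, so the schedule is not conflict-free.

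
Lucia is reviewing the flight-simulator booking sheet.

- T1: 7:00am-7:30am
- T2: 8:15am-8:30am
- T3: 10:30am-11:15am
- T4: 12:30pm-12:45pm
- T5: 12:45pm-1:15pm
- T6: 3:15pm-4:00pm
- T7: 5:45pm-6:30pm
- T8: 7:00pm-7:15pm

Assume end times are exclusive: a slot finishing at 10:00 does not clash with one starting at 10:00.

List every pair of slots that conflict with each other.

Sorted by start: T1, T2, T3, T4, T5, T6, T7, T8.
T2 starts after T1 ends — done with T1.
T3 starts after T2 ends — done with T2.
T4 starts after T3 ends — done with T3.
T5 starts exactly when T4 ends (back-to-back, no overlap) — done with T4.
T6 starts after T5 ends — done with T5.
T7 starts after T6 ends — done with T6.
T8 starts after T7 ends.

no conflicts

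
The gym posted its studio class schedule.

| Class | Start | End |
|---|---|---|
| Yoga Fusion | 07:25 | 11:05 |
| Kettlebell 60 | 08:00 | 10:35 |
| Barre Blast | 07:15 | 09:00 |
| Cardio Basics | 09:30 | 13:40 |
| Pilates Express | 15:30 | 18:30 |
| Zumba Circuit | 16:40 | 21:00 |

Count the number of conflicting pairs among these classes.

Sorted by start: Barre Blast, Yoga Fusion, Kettlebell 60, Cardio Basics, Pilates Express, Zumba Circuit.
Yoga Fusion starts before Barre Blast ends → Barre Blast and Yoga Fusion overlap.
Kettlebell 60 starts before Barre Blast ends → Barre Blast and Kettlebell 60 overlap.
Cardio Basics starts after Barre Blast ends — done with Barre Blast.
Kettlebell 60 starts before Yoga Fusion ends → Yoga Fusion and Kettlebell 60 overlap.
Cardio Basics starts before Yoga Fusion ends → Yoga Fusion and Cardio Basics overlap.
Pilates Express starts after Yoga Fusion ends — done with Yoga Fusion.
Cardio Basics starts before Kettlebell 60 ends → Kettlebell 60 and Cardio Basics overlap.
Pilates Express starts after Kettlebell 60 ends — done with Kettlebell 60.
Pilates Express starts after Cardio Basics ends — done with Cardio Basics.
Zumba Circuit starts before Pilates Express ends → Pilates Express and Zumba Circuit overlap.
Overlapping pairs: Barre Blast & Kettlebell 60, Barre Blast & Yoga Fusion, Cardio Basics & Kettlebell 60, Cardio Basics & Yoga Fusion, Kettlebell 60 & Yoga Fusion, Pilates Express & Zumba Circuit — 6 in total.

6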